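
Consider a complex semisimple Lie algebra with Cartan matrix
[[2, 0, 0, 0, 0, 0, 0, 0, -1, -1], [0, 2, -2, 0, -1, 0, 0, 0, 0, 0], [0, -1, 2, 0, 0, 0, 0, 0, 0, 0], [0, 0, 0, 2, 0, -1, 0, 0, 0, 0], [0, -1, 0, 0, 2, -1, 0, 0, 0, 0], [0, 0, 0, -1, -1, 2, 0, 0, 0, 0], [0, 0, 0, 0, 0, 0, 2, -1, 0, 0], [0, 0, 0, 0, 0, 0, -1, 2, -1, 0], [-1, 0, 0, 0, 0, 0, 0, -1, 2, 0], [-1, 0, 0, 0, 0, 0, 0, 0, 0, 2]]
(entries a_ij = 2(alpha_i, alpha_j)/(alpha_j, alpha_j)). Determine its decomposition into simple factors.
A5 + B5

The diagram associated to this matrix has two connected components: the simple roots {alpha_1, alpha_7, alpha_8, alpha_9, alpha_10} form a chain of 5 nodes with single edges (A_5), and {alpha_2, alpha_3, alpha_4, alpha_5, alpha_6} form a chain of 5 nodes with a double edge at one end; the terminal node there is the unique short simple root (B_5). A semisimple Lie algebra decomposes uniquely as the direct sum of simple ideals, one per connected component of its Dynkin diagram, so g ≅ A_5 ⊕ B_5 (dimension 35 + 55 = 90).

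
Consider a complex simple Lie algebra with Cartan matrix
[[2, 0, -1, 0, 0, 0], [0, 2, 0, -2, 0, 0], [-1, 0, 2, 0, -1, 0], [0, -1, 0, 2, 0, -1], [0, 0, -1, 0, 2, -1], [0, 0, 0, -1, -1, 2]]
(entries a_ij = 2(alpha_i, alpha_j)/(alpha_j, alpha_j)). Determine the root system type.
The matrix has rank 6 with 2's on the diagonal. Reading the off-diagonal entries as Dynkin edges (a single edge where a_ij = a_ji = -1; a double or triple edge where a_ij * a_ji = 2 or 3), the diagram is a chain of 6 nodes with a double edge at one end; the terminal node there is the unique long simple root (C_6). One simple-root ordering that puts it in standard form is (alpha_1, alpha_3, alpha_5, alpha_6, alpha_4, alpha_2). So the algebra is type C_6, i.e. sp(12).

type C_6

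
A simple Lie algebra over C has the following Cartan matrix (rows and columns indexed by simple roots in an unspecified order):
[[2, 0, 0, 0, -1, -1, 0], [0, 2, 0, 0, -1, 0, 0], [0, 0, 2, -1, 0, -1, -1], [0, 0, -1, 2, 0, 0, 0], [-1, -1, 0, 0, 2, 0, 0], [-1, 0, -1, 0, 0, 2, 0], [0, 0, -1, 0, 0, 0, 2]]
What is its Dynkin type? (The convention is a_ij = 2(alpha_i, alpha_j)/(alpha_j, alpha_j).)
The matrix has rank 7 with 2's on the diagonal. Reading the off-diagonal entries as Dynkin edges (a single edge where a_ij = a_ji = -1; a double or triple edge where a_ij * a_ji = 2 or 3), the diagram is a chain of 5 nodes with a fork of two nodes at one end (D_7). One simple-root ordering that puts it in standard form is (alpha_2, alpha_5, alpha_1, alpha_6, alpha_3, alpha_7, alpha_4). So the algebra is type D_7, i.e. so(14).

D7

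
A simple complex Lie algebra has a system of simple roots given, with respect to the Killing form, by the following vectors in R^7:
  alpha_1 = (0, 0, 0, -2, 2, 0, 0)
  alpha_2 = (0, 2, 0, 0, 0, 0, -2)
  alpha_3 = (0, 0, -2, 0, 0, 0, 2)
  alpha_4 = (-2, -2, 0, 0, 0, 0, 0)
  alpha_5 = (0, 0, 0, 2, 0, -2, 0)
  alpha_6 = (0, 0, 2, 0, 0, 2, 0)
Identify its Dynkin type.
type A_6

Compute the Cartan integers a_ij = 2(alpha_i, alpha_j)/(alpha_j, alpha_j); the resulting 6x6 Cartan matrix is
[[2, 0, 0, 0, -1, 0], [0, 2, -1, -1, 0, 0], [0, -1, 2, 0, 0, -1], [0, -1, 0, 2, 0, 0], [-1, 0, 0, 0, 2, -1], [0, 0, -1, 0, -1, 2]].
All simple roots have the same length, so the diagram is simply laced. The associated Dynkin diagram is a chain of 6 nodes with single edges (A_6), so the type is A_6 (the algebra sl(7)).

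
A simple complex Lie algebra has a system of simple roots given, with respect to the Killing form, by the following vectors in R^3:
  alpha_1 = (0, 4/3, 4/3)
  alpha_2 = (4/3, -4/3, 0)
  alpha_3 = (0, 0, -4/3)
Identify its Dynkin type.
Compute the Cartan integers a_ij = 2(alpha_i, alpha_j)/(alpha_j, alpha_j); the resulting 3x3 Cartan matrix is
[[2, -1, -2], [-1, 2, 0], [-1, 0, 2]].
The roots have two lengths (squared-length ratio 2:1); the short ones are alpha_{3}. The associated Dynkin diagram is a chain of 3 nodes with a double edge at one end; the terminal node there is the unique short simple root (B_3), so the type is B_3 (the algebra so(7)).

B_3 (so(7))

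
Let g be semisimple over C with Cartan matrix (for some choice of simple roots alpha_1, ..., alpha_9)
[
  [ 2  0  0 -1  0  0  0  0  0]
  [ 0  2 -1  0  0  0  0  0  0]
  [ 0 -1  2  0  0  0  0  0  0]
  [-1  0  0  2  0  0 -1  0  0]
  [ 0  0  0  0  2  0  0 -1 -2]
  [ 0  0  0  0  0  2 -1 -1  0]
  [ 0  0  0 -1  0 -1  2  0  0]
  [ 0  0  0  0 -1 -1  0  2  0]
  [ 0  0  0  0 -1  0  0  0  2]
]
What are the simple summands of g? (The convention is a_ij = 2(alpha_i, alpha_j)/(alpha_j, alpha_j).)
The diagram associated to this matrix has two connected components: the simple roots {alpha_2, alpha_3} form a chain of 2 nodes with single edges (A_2), and {alpha_1, alpha_4, alpha_5, alpha_6, alpha_7, alpha_8, alpha_9} form a chain of 7 nodes with a double edge at one end; the terminal node there is the unique short simple root (B_7). A semisimple Lie algebra decomposes uniquely as the direct sum of simple ideals, one per connected component of its Dynkin diagram, so g ≅ A_2 ⊕ B_7 (dimension 8 + 105 = 113).

type A_2 + type B_7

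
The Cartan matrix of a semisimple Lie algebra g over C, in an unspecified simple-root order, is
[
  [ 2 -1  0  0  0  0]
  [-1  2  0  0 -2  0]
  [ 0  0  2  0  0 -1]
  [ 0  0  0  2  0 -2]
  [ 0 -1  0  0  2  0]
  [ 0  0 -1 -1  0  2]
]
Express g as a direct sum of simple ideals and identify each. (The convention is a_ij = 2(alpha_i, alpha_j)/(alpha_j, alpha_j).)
The diagram associated to this matrix has two connected components: the simple roots {alpha_1, alpha_2, alpha_5} form a chain of 3 nodes with a double edge at one end; the terminal node there is the unique short simple root (B_3), and {alpha_3, alpha_4, alpha_6} form a chain of 3 nodes with a double edge at one end; the terminal node there is the unique long simple root (C_3). A semisimple Lie algebra decomposes uniquely as the direct sum of simple ideals, one per connected component of its Dynkin diagram, so g ≅ B_3 ⊕ C_3 (dimension 21 + 21 = 42).

B_3 + C_3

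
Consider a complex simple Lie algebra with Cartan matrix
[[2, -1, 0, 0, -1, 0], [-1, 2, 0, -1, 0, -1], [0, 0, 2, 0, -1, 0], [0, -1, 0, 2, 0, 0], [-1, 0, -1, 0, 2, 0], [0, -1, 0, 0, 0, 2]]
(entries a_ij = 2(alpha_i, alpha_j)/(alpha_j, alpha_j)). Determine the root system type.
The matrix has rank 6 with 2's on the diagonal. Reading the off-diagonal entries as Dynkin edges (a single edge where a_ij = a_ji = -1; a double or triple edge where a_ij * a_ji = 2 or 3), the diagram is a chain of 4 nodes with a fork of two nodes at one end (D_6). One simple-root ordering that puts it in standard form is (alpha_3, alpha_5, alpha_1, alpha_2, alpha_6, alpha_4). So the algebra is type D_6, i.e. so(12).

type D_6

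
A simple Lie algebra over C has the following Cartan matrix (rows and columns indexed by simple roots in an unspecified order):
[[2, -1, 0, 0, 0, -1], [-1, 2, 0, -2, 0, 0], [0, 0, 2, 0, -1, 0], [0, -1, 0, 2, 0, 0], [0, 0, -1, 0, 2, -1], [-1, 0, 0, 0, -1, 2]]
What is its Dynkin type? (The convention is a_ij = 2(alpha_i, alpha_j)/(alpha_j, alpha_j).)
type B_6

The matrix has rank 6 with 2's on the diagonal. Reading the off-diagonal entries as Dynkin edges (a single edge where a_ij = a_ji = -1; a double or triple edge where a_ij * a_ji = 2 or 3), the diagram is a chain of 6 nodes with a double edge at one end; the terminal node there is the unique short simple root (B_6). One simple-root ordering that puts it in standard form is (alpha_3, alpha_5, alpha_6, alpha_1, alpha_2, alpha_4). So the algebra is type B_6, i.e. so(13).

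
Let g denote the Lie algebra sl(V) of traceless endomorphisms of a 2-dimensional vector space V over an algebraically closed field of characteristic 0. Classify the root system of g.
A_1

This is sl(2), which has dimension 2^2 - 1 = 3 and rank 2 - 1 = 1 (a Cartan subalgebra is the diagonal traceless matrices). In the classification of classical Lie algebras, the special linear algebra sl(n+1) has type A_n; here n = 1, so the Dynkin diagram is a chain of 1 nodes with single edges (A_1). Hence the type is A_1.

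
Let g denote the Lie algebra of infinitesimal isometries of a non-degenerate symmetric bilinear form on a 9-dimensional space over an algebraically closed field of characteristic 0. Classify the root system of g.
This is so(9) with 9 odd, which has dimension 9(9-1)/2 = 36 and rank (9-1)/2 = 4. In the classification of classical Lie algebras, the orthogonal algebra so(2n+1) in an odd number of variables has type B_n; here n = 4, so the Dynkin diagram is a chain of 4 nodes with a double edge at one end; the terminal node there is the unique short simple root (B_4). Hence the type is B_4.

type B_4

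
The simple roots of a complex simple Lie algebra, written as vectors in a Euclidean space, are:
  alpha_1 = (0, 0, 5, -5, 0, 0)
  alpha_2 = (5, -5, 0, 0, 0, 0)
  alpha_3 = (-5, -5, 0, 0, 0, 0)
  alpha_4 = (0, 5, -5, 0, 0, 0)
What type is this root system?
Compute the Cartan integers a_ij = 2(alpha_i, alpha_j)/(alpha_j, alpha_j); the resulting 4x4 Cartan matrix is
[[2, 0, 0, -1], [0, 2, 0, -1], [0, 0, 2, -1], [-1, -1, -1, 2]].
All simple roots have the same length, so the diagram is simply laced. The associated Dynkin diagram is a chain of 2 nodes with a fork of two nodes at one end (D_4), so the type is D_4 (the algebra so(8)).

D_4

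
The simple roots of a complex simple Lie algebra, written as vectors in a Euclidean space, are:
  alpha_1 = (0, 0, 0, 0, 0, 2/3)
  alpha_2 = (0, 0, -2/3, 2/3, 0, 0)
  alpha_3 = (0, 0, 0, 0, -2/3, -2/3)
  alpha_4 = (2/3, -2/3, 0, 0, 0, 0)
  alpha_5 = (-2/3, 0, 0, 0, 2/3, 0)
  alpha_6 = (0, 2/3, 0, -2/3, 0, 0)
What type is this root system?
B_6

Compute the Cartan integers a_ij = 2(alpha_i, alpha_j)/(alpha_j, alpha_j); the resulting 6x6 Cartan matrix is
[[2, 0, -1, 0, 0, 0], [0, 2, 0, 0, 0, -1], [-2, 0, 2, 0, -1, 0], [0, 0, 0, 2, -1, -1], [0, 0, -1, -1, 2, 0], [0, -1, 0, -1, 0, 2]].
The roots have two lengths (squared-length ratio 2:1); the short ones are alpha_{1}. The associated Dynkin diagram is a chain of 6 nodes with a double edge at one end; the terminal node there is the unique short simple root (B_6), so the type is B_6 (the algebra so(13)).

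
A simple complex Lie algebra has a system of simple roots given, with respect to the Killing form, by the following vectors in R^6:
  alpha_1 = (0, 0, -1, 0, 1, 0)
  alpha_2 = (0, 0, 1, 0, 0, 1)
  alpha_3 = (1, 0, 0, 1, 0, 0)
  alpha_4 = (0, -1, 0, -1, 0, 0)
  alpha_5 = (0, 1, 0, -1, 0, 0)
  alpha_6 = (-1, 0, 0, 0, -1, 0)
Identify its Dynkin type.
Compute the Cartan integers a_ij = 2(alpha_i, alpha_j)/(alpha_j, alpha_j); the resulting 6x6 Cartan matrix is
[[2, -1, 0, 0, 0, -1], [-1, 2, 0, 0, 0, 0], [0, 0, 2, -1, -1, -1], [0, 0, -1, 2, 0, 0], [0, 0, -1, 0, 2, 0], [-1, 0, -1, 0, 0, 2]].
All simple roots have the same length, so the diagram is simply laced. The associated Dynkin diagram is a chain of 4 nodes with a fork of two nodes at one end (D_6), so the type is D_6 (the algebra so(12)).

D_6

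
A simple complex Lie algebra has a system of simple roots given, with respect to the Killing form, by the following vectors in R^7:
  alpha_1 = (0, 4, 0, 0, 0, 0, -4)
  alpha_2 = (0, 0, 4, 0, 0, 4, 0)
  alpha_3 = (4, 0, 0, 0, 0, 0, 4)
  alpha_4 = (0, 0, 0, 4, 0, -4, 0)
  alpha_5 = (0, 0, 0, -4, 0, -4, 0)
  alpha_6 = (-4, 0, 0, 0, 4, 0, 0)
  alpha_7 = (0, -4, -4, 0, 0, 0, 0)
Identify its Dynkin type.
D7

Compute the Cartan integers a_ij = 2(alpha_i, alpha_j)/(alpha_j, alpha_j); the resulting 7x7 Cartan matrix is
[[2, 0, -1, 0, 0, 0, -1], [0, 2, 0, -1, -1, 0, -1], [-1, 0, 2, 0, 0, -1, 0], [0, -1, 0, 2, 0, 0, 0], [0, -1, 0, 0, 2, 0, 0], [0, 0, -1, 0, 0, 2, 0], [-1, -1, 0, 0, 0, 0, 2]].
All simple roots have the same length, so the diagram is simply laced. The associated Dynkin diagram is a chain of 5 nodes with a fork of two nodes at one end (D_7), so the type is D_7 (the algebra so(14)).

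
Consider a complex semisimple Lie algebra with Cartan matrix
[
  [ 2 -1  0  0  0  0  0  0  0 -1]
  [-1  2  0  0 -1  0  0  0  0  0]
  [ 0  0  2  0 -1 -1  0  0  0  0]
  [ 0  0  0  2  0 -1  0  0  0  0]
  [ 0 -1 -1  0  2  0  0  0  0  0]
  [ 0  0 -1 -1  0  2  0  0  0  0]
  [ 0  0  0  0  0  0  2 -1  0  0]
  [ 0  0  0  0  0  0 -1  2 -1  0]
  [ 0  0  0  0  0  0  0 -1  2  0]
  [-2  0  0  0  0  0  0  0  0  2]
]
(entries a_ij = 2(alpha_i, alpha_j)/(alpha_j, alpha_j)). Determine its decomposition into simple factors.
The diagram associated to this matrix has two connected components: the simple roots {alpha_7, alpha_8, alpha_9} form a chain of 3 nodes with single edges (A_3), and {alpha_1, alpha_2, alpha_3, alpha_4, alpha_5, alpha_6, alpha_10} form a chain of 7 nodes with a double edge at one end; the terminal node there is the unique long simple root (C_7). A semisimple Lie algebra decomposes uniquely as the direct sum of simple ideals, one per connected component of its Dynkin diagram, so g ≅ A_3 ⊕ C_7 (dimension 15 + 105 = 120).

A_3 + C_7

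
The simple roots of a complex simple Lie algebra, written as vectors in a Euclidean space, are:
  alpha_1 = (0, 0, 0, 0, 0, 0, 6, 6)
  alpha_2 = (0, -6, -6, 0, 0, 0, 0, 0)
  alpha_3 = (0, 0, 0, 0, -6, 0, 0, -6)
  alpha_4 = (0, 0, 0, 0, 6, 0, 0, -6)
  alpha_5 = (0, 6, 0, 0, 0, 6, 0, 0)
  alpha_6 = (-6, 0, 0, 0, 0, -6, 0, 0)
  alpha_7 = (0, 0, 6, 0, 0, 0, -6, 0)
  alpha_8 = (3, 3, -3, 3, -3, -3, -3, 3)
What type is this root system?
E_8

Compute the Cartan integers a_ij = 2(alpha_i, alpha_j)/(alpha_j, alpha_j); the resulting 8x8 Cartan matrix is
[[2, 0, -1, -1, 0, 0, -1, 0], [0, 2, 0, 0, -1, 0, -1, 0], [-1, 0, 2, 0, 0, 0, 0, 0], [-1, 0, 0, 2, 0, 0, 0, -1], [0, -1, 0, 0, 2, -1, 0, 0], [0, 0, 0, 0, -1, 2, 0, 0], [-1, -1, 0, 0, 0, 0, 2, 0], [0, 0, 0, -1, 0, 0, 0, 2]].
All simple roots have the same length, so the diagram is simply laced. The associated Dynkin diagram is a chain of 7 nodes with one extra node attached to the third node from one end (E_8), so the type is E_8.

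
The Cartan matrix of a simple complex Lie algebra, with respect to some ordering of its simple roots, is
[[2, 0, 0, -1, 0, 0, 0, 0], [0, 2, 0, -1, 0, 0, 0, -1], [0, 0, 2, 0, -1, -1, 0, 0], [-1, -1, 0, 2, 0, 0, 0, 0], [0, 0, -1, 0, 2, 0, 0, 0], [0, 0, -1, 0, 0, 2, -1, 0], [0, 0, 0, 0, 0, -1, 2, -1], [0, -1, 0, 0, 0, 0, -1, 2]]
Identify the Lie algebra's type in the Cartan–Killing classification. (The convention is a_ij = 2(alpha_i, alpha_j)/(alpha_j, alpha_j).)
A_8

The matrix has rank 8 with 2's on the diagonal. Reading the off-diagonal entries as Dynkin edges (a single edge where a_ij = a_ji = -1; a double or triple edge where a_ij * a_ji = 2 or 3), the diagram is a chain of 8 nodes with single edges (A_8). One simple-root ordering that puts it in standard form is (alpha_1, alpha_4, alpha_2, alpha_8, alpha_7, alpha_6, alpha_3, alpha_5). So the algebra is type A_8, i.e. sl(9).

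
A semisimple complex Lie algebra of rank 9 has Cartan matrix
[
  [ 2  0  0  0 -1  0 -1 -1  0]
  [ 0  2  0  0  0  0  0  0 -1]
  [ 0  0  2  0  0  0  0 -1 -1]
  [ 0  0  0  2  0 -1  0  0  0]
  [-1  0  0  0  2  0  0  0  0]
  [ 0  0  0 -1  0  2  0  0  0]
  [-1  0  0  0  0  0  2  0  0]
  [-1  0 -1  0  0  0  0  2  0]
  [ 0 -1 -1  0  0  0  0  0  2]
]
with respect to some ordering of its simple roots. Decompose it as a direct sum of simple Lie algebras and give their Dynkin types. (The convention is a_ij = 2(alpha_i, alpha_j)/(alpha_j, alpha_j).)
The diagram associated to this matrix has two connected components: the simple roots {alpha_4, alpha_6} form a chain of 2 nodes with single edges (A_2), and {alpha_1, alpha_2, alpha_3, alpha_5, alpha_7, alpha_8, alpha_9} form a chain of 5 nodes with a fork of two nodes at one end (D_7). A semisimple Lie algebra decomposes uniquely as the direct sum of simple ideals, one per connected component of its Dynkin diagram, so g ≅ A_2 ⊕ D_7 (dimension 8 + 91 = 99).

A2 + D7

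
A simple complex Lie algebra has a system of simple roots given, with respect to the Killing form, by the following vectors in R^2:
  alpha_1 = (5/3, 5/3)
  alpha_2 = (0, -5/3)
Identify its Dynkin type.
Compute the Cartan integers a_ij = 2(alpha_i, alpha_j)/(alpha_j, alpha_j); the resulting 2x2 Cartan matrix is
[[2, -2], [-1, 2]].
The roots have two lengths (squared-length ratio 2:1); the short ones are alpha_{2}. The associated Dynkin diagram is a chain of 2 nodes with a double edge at one end; the terminal node there is the unique short simple root (B_2), so the type is B_2 (the algebra so(5)).

B2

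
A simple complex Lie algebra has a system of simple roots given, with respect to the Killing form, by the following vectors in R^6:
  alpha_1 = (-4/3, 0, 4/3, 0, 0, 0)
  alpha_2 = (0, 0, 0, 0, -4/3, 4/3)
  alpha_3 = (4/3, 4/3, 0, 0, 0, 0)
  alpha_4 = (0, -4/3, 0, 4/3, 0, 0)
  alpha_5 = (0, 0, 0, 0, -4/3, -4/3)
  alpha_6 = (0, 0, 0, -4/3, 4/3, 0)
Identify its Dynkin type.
D6

Compute the Cartan integers a_ij = 2(alpha_i, alpha_j)/(alpha_j, alpha_j); the resulting 6x6 Cartan matrix is
[[2, 0, -1, 0, 0, 0], [0, 2, 0, 0, 0, -1], [-1, 0, 2, -1, 0, 0], [0, 0, -1, 2, 0, -1], [0, 0, 0, 0, 2, -1], [0, -1, 0, -1, -1, 2]].
All simple roots have the same length, so the diagram is simply laced. The associated Dynkin diagram is a chain of 4 nodes with a fork of two nodes at one end (D_6), so the type is D_6 (the algebra so(12)).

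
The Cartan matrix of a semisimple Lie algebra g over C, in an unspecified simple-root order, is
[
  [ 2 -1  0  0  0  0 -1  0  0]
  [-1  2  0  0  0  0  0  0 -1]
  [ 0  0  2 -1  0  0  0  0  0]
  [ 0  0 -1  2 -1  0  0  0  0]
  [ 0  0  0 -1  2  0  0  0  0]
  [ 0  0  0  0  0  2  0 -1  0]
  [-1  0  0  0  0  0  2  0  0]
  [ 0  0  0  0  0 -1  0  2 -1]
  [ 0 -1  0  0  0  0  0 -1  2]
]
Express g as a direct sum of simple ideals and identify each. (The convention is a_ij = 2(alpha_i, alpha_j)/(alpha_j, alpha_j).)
A_3 ⊕ A_6

The diagram associated to this matrix has two connected components: the simple roots {alpha_3, alpha_4, alpha_5} form a chain of 3 nodes with single edges (A_3), and {alpha_1, alpha_2, alpha_6, alpha_7, alpha_8, alpha_9} form a chain of 6 nodes with single edges (A_6). A semisimple Lie algebra decomposes uniquely as the direct sum of simple ideals, one per connected component of its Dynkin diagram, so g ≅ A_3 ⊕ A_6 (dimension 15 + 48 = 63).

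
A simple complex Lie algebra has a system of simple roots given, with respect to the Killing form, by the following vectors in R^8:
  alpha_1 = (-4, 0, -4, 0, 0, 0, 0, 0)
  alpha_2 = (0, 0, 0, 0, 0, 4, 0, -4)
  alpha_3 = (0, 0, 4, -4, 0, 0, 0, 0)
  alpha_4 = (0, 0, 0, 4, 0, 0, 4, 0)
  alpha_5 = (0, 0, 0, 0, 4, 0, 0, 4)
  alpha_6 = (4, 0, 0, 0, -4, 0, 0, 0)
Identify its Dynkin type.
Compute the Cartan integers a_ij = 2(alpha_i, alpha_j)/(alpha_j, alpha_j); the resulting 6x6 Cartan matrix is
[[2, 0, -1, 0, 0, -1], [0, 2, 0, 0, -1, 0], [-1, 0, 2, -1, 0, 0], [0, 0, -1, 2, 0, 0], [0, -1, 0, 0, 2, -1], [-1, 0, 0, 0, -1, 2]].
All simple roots have the same length, so the diagram is simply laced. The associated Dynkin diagram is a chain of 6 nodes with single edges (A_6), so the type is A_6 (the algebra sl(7)).

A_6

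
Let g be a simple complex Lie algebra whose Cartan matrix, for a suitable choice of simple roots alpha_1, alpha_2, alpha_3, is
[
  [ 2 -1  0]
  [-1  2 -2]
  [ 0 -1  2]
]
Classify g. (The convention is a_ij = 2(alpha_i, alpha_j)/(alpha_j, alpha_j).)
B_3

The matrix has rank 3 with 2's on the diagonal. Reading the off-diagonal entries as Dynkin edges (a single edge where a_ij = a_ji = -1; a double or triple edge where a_ij * a_ji = 2 or 3), the diagram is a chain of 3 nodes with a double edge at one end; the terminal node there is the unique short simple root (B_3). One simple-root ordering that puts it in standard form is (alpha_1, alpha_2, alpha_3). So the algebra is type B_3, i.e. so(7).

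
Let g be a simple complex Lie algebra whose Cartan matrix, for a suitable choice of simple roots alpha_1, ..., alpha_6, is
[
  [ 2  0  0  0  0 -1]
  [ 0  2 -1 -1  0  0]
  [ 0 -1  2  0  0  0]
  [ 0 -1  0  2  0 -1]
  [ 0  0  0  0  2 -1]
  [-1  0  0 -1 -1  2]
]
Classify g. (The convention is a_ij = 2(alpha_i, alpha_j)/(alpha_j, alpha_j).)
The matrix has rank 6 with 2's on the diagonal. Reading the off-diagonal entries as Dynkin edges (a single edge where a_ij = a_ji = -1; a double or triple edge where a_ij * a_ji = 2 or 3), the diagram is a chain of 4 nodes with a fork of two nodes at one end (D_6). One simple-root ordering that puts it in standard form is (alpha_3, alpha_2, alpha_4, alpha_6, alpha_5, alpha_1). So the algebra is type D_6, i.e. so(12).

D6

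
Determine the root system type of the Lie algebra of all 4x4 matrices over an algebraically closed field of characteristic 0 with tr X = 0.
This is sl(4), which has dimension 4^2 - 1 = 15 and rank 4 - 1 = 3 (a Cartan subalgebra is the diagonal traceless matrices). In the classification of classical Lie algebras, the special linear algebra sl(n+1) has type A_n; here n = 3, so the Dynkin diagram is a chain of 3 nodes with single edges (A_3). Hence the type is A_3.

type A_3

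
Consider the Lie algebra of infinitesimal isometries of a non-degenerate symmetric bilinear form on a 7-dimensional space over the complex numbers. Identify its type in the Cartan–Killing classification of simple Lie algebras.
This is so(7) with 7 odd, which has dimension 7(7-1)/2 = 21 and rank (7-1)/2 = 3. In the classification of classical Lie algebras, the orthogonal algebra so(2n+1) in an odd number of variables has type B_n; here n = 3, so the Dynkin diagram is a chain of 3 nodes with a double edge at one end; the terminal node there is the unique short simple root (B_3). Hence the type is B_3.

B_3 (so(7))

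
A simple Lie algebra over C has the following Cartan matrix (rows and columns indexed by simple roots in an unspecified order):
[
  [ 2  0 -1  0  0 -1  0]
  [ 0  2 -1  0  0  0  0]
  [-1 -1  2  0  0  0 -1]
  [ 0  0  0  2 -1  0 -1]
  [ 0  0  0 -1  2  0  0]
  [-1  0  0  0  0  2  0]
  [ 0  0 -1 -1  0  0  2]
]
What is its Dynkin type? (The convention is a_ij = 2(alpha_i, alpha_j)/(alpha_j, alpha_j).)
The matrix has rank 7 with 2's on the diagonal. Reading the off-diagonal entries as Dynkin edges (a single edge where a_ij = a_ji = -1; a double or triple edge where a_ij * a_ji = 2 or 3), the diagram is a chain of 6 nodes with one extra node attached to the third node from one end (E_7). One simple-root ordering that puts it in standard form is (alpha_6, alpha_2, alpha_1, alpha_3, alpha_7, alpha_4, alpha_5). So the algebra is type E_7.

E_7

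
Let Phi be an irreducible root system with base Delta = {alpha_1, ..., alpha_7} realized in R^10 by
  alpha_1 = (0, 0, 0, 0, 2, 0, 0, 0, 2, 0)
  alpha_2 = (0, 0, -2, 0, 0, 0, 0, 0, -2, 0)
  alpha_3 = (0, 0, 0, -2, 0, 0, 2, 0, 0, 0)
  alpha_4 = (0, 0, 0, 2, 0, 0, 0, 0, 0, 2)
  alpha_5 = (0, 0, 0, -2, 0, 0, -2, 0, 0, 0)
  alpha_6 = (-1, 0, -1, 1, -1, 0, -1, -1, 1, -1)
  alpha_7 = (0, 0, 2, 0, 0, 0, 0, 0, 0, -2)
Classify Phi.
Compute the Cartan integers a_ij = 2(alpha_i, alpha_j)/(alpha_j, alpha_j); the resulting 7x7 Cartan matrix is
[[2, -1, 0, 0, 0, 0, 0], [-1, 2, 0, 0, 0, 0, -1], [0, 0, 2, -1, 0, -1, 0], [0, 0, -1, 2, -1, 0, -1], [0, 0, 0, -1, 2, 0, 0], [0, 0, -1, 0, 0, 2, 0], [0, -1, 0, -1, 0, 0, 2]].
All simple roots have the same length, so the diagram is simply laced. The associated Dynkin diagram is a chain of 6 nodes with one extra node attached to the third node from one end (E_7), so the type is E_7.

E_7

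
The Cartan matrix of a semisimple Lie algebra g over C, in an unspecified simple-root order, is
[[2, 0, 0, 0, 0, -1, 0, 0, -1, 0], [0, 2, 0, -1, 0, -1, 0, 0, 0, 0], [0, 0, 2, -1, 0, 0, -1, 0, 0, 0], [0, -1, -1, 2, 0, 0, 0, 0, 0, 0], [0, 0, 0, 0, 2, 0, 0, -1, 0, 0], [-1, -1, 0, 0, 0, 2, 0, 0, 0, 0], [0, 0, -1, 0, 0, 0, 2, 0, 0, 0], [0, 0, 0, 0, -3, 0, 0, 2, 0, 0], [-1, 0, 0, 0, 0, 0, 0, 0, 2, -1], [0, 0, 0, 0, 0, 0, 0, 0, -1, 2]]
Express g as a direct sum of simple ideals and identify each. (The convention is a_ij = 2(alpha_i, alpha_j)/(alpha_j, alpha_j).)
The diagram associated to this matrix has two connected components: the simple roots {alpha_1, alpha_2, alpha_3, alpha_4, alpha_6, alpha_7, alpha_9, alpha_10} form a chain of 8 nodes with single edges (A_8), and {alpha_5, alpha_8} form two nodes joined by a triple edge (G_2). A semisimple Lie algebra decomposes uniquely as the direct sum of simple ideals, one per connected component of its Dynkin diagram, so g ≅ A_8 ⊕ G_2 (dimension 80 + 14 = 94).

A_8 ⊕ G_2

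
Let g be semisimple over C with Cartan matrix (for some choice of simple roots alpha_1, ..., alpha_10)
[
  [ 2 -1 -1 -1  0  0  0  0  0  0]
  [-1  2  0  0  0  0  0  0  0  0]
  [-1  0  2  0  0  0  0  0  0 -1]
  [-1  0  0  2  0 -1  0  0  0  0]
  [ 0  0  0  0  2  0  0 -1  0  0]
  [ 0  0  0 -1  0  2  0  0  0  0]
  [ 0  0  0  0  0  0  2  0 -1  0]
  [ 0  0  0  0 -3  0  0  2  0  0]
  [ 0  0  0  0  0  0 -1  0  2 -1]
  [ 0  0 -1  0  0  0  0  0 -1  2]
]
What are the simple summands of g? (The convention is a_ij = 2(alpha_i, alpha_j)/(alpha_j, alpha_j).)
The diagram associated to this matrix has two connected components: the simple roots {alpha_1, alpha_2, alpha_3, alpha_4, alpha_6, alpha_7, alpha_9, alpha_10} form a chain of 7 nodes with one extra node attached to the third node from one end (E_8), and {alpha_5, alpha_8} form two nodes joined by a triple edge (G_2). A semisimple Lie algebra decomposes uniquely as the direct sum of simple ideals, one per connected component of its Dynkin diagram, so g ≅ E_8 ⊕ G_2 (dimension 248 + 14 = 262).

E_8 ⊕ G_2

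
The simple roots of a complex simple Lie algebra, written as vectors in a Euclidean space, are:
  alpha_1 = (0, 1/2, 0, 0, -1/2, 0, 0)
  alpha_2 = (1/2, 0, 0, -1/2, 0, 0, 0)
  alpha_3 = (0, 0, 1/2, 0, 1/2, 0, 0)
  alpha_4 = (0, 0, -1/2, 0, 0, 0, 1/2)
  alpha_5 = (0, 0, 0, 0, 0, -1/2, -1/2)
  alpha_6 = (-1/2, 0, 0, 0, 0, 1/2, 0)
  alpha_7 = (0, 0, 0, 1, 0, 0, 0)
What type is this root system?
C_7

Compute the Cartan integers a_ij = 2(alpha_i, alpha_j)/(alpha_j, alpha_j); the resulting 7x7 Cartan matrix is
[[2, 0, -1, 0, 0, 0, 0], [0, 2, 0, 0, 0, -1, -1], [-1, 0, 2, -1, 0, 0, 0], [0, 0, -1, 2, -1, 0, 0], [0, 0, 0, -1, 2, -1, 0], [0, -1, 0, 0, -1, 2, 0], [0, -2, 0, 0, 0, 0, 2]].
The roots have two lengths (squared-length ratio 2:1); the short ones are alpha_{1,2,3,4,5,6}. The associated Dynkin diagram is a chain of 7 nodes with a double edge at one end; the terminal node there is the unique long simple root (C_7), so the type is C_7 (the algebra sp(14)).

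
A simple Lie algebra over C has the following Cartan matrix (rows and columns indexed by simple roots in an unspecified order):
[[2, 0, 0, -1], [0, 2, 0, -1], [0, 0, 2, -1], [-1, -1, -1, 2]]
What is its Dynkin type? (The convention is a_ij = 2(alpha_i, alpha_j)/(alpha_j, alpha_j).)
type D_4

The matrix has rank 4 with 2's on the diagonal. Reading the off-diagonal entries as Dynkin edges (a single edge where a_ij = a_ji = -1; a double or triple edge where a_ij * a_ji = 2 or 3), the diagram is a chain of 2 nodes with a fork of two nodes at one end (D_4). One simple-root ordering that puts it in standard form is (alpha_1, alpha_4, alpha_3, alpha_2). So the algebra is type D_4, i.e. so(8).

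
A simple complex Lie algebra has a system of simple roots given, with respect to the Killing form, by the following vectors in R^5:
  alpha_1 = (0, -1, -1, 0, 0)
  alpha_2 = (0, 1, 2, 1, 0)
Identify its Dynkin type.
type G_2

Compute the Cartan integers a_ij = 2(alpha_i, alpha_j)/(alpha_j, alpha_j); the resulting 2x2 Cartan matrix is
[[2, -1], [-3, 2]].
The roots have two lengths (squared-length ratio 3:1); the short ones are alpha_{1}. The associated Dynkin diagram is two nodes joined by a triple edge (G_2), so the type is G_2.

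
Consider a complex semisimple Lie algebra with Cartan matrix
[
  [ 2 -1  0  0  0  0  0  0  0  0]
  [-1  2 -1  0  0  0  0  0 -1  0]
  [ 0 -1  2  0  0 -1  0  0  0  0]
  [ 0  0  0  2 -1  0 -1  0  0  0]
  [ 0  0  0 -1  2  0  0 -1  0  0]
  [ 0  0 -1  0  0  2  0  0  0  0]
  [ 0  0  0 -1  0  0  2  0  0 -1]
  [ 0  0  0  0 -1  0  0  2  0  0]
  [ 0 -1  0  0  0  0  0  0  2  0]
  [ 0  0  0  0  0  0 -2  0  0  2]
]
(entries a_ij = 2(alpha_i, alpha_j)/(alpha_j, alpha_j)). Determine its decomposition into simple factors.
C_5 ⊕ D_5

The diagram associated to this matrix has two connected components: the simple roots {alpha_4, alpha_5, alpha_7, alpha_8, alpha_10} form a chain of 5 nodes with a double edge at one end; the terminal node there is the unique long simple root (C_5), and {alpha_1, alpha_2, alpha_3, alpha_6, alpha_9} form a chain of 3 nodes with a fork of two nodes at one end (D_5). A semisimple Lie algebra decomposes uniquely as the direct sum of simple ideals, one per connected component of its Dynkin diagram, so g ≅ C_5 ⊕ D_5 (dimension 55 + 45 = 100).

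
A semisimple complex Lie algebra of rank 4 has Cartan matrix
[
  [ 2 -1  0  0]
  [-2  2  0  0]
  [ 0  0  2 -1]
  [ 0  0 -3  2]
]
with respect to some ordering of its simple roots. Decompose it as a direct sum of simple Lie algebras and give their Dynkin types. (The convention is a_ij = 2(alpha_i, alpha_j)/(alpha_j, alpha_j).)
type B_2 ⊕ type G_2

The diagram associated to this matrix has two connected components: the simple roots {alpha_1, alpha_2} form a chain of 2 nodes with a double edge at one end; the terminal node there is the unique short simple root (B_2), and {alpha_3, alpha_4} form two nodes joined by a triple edge (G_2). A semisimple Lie algebra decomposes uniquely as the direct sum of simple ideals, one per connected component of its Dynkin diagram, so g ≅ B_2 ⊕ G_2 (dimension 10 + 14 = 24).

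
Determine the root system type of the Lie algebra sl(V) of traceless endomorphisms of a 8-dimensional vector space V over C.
A_7

This is sl(8), which has dimension 8^2 - 1 = 63 and rank 8 - 1 = 7 (a Cartan subalgebra is the diagonal traceless matrices). In the classification of classical Lie algebras, the special linear algebra sl(n+1) has type A_n; here n = 7, so the Dynkin diagram is a chain of 7 nodes with single edges (A_7). Hence the type is A_7.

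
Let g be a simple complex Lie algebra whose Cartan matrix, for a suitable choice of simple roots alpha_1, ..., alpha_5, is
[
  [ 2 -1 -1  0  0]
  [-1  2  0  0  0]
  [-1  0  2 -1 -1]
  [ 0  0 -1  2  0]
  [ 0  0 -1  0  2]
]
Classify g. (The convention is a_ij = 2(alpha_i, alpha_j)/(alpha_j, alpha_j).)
D_5 (so(10))

The matrix has rank 5 with 2's on the diagonal. Reading the off-diagonal entries as Dynkin edges (a single edge where a_ij = a_ji = -1; a double or triple edge where a_ij * a_ji = 2 or 3), the diagram is a chain of 3 nodes with a fork of two nodes at one end (D_5). One simple-root ordering that puts it in standard form is (alpha_2, alpha_1, alpha_3, alpha_4, alpha_5). So the algebra is type D_5, i.e. so(10).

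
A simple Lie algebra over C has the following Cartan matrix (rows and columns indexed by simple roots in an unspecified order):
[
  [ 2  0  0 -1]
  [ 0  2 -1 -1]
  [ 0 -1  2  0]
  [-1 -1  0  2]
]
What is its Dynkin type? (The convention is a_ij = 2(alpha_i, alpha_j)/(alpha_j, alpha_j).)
The matrix has rank 4 with 2's on the diagonal. Reading the off-diagonal entries as Dynkin edges (a single edge where a_ij = a_ji = -1; a double or triple edge where a_ij * a_ji = 2 or 3), the diagram is a chain of 4 nodes with single edges (A_4). One simple-root ordering that puts it in standard form is (alpha_1, alpha_4, alpha_2, alpha_3). So the algebra is type A_4, i.e. sl(5).

A_4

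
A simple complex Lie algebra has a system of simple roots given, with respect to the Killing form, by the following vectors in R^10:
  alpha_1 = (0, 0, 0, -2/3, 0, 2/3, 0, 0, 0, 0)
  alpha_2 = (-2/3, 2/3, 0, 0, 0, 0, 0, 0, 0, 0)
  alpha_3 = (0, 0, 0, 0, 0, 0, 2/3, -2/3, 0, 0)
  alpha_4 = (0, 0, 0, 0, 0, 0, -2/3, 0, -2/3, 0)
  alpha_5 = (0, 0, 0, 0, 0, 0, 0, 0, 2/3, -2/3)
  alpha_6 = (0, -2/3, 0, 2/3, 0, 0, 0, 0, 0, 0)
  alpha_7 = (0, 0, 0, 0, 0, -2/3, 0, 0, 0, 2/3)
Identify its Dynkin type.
type A_7

Compute the Cartan integers a_ij = 2(alpha_i, alpha_j)/(alpha_j, alpha_j); the resulting 7x7 Cartan matrix is
[[2, 0, 0, 0, 0, -1, -1], [0, 2, 0, 0, 0, -1, 0], [0, 0, 2, -1, 0, 0, 0], [0, 0, -1, 2, -1, 0, 0], [0, 0, 0, -1, 2, 0, -1], [-1, -1, 0, 0, 0, 2, 0], [-1, 0, 0, 0, -1, 0, 2]].
All simple roots have the same length, so the diagram is simply laced. The associated Dynkin diagram is a chain of 7 nodes with single edges (A_7), so the type is A_7 (the algebra sl(8)).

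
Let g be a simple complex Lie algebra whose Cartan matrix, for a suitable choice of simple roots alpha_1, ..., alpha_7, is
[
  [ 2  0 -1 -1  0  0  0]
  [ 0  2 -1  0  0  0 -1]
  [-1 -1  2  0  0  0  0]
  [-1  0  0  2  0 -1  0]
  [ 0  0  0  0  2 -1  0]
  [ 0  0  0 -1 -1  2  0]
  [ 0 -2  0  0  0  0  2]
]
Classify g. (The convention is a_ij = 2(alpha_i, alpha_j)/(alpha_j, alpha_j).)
C7

The matrix has rank 7 with 2's on the diagonal. Reading the off-diagonal entries as Dynkin edges (a single edge where a_ij = a_ji = -1; a double or triple edge where a_ij * a_ji = 2 or 3), the diagram is a chain of 7 nodes with a double edge at one end; the terminal node there is the unique long simple root (C_7). One simple-root ordering that puts it in standard form is (alpha_5, alpha_6, alpha_4, alpha_1, alpha_3, alpha_2, alpha_7). So the algebra is type C_7, i.e. sp(14).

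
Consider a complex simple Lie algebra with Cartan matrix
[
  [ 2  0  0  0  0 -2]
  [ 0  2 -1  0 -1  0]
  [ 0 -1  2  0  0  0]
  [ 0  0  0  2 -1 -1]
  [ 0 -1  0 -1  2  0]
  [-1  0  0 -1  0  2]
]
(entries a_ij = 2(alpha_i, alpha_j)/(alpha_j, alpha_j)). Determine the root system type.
The matrix has rank 6 with 2's on the diagonal. Reading the off-diagonal entries as Dynkin edges (a single edge where a_ij = a_ji = -1; a double or triple edge where a_ij * a_ji = 2 or 3), the diagram is a chain of 6 nodes with a double edge at one end; the terminal node there is the unique long simple root (C_6). One simple-root ordering that puts it in standard form is (alpha_3, alpha_2, alpha_5, alpha_4, alpha_6, alpha_1). So the algebra is type C_6, i.e. sp(12).

type C_6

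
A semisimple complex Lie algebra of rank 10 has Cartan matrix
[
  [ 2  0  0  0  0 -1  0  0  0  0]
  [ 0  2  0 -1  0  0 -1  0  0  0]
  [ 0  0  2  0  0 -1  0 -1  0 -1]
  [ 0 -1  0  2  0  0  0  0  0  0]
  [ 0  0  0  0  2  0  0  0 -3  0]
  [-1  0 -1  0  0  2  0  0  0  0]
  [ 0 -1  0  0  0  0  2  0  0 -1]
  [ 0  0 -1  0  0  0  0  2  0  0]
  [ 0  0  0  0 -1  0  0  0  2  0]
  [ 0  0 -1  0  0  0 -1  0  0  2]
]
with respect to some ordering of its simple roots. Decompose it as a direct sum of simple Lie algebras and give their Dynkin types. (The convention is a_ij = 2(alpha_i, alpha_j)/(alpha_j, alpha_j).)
E8 + G2

The diagram associated to this matrix has two connected components: the simple roots {alpha_1, alpha_2, alpha_3, alpha_4, alpha_6, alpha_7, alpha_8, alpha_10} form a chain of 7 nodes with one extra node attached to the third node from one end (E_8), and {alpha_5, alpha_9} form two nodes joined by a triple edge (G_2). A semisimple Lie algebra decomposes uniquely as the direct sum of simple ideals, one per connected component of its Dynkin diagram, so g ≅ E_8 ⊕ G_2 (dimension 248 + 14 = 262).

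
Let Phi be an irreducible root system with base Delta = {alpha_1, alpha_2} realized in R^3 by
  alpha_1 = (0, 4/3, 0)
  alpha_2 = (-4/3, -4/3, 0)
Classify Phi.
Compute the Cartan integers a_ij = 2(alpha_i, alpha_j)/(alpha_j, alpha_j); the resulting 2x2 Cartan matrix is
[[2, -1], [-2, 2]].
The roots have two lengths (squared-length ratio 2:1); the short ones are alpha_{1}. The associated Dynkin diagram is a chain of 2 nodes with a double edge at one end; the terminal node there is the unique short simple root (B_2), so the type is B_2 (the algebra so(5)).

B2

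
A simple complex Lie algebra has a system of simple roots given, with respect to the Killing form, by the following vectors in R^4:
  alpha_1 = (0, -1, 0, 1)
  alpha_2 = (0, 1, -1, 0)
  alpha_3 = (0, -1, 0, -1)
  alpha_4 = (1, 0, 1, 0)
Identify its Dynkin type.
type D_4

Compute the Cartan integers a_ij = 2(alpha_i, alpha_j)/(alpha_j, alpha_j); the resulting 4x4 Cartan matrix is
[[2, -1, 0, 0], [-1, 2, -1, -1], [0, -1, 2, 0], [0, -1, 0, 2]].
All simple roots have the same length, so the diagram is simply laced. The associated Dynkin diagram is a chain of 2 nodes with a fork of two nodes at one end (D_4), so the type is D_4 (the algebra so(8)).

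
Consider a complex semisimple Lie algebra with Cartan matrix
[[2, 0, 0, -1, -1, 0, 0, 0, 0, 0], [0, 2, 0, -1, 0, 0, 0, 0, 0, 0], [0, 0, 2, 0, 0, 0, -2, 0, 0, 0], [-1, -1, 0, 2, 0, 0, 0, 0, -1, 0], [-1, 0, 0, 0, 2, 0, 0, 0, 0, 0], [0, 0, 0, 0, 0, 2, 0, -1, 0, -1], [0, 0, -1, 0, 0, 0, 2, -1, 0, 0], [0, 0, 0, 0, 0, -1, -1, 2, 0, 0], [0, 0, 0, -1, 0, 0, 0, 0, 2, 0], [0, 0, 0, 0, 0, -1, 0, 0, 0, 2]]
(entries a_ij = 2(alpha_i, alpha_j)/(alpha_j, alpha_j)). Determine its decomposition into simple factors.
C_5 + D_5

The diagram associated to this matrix has two connected components: the simple roots {alpha_3, alpha_6, alpha_7, alpha_8, alpha_10} form a chain of 5 nodes with a double edge at one end; the terminal node there is the unique long simple root (C_5), and {alpha_1, alpha_2, alpha_4, alpha_5, alpha_9} form a chain of 3 nodes with a fork of two nodes at one end (D_5). A semisimple Lie algebra decomposes uniquely as the direct sum of simple ideals, one per connected component of its Dynkin diagram, so g ≅ C_5 ⊕ D_5 (dimension 55 + 45 = 100).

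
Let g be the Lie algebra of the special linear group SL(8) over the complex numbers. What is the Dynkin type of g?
A_7 (sl(8))

This is sl(8), which has dimension 8^2 - 1 = 63 and rank 8 - 1 = 7 (a Cartan subalgebra is the diagonal traceless matrices). In the classification of classical Lie algebras, the special linear algebra sl(n+1) has type A_n; here n = 7, so the Dynkin diagram is a chain of 7 nodes with single edges (A_7). Hence the type is A_7.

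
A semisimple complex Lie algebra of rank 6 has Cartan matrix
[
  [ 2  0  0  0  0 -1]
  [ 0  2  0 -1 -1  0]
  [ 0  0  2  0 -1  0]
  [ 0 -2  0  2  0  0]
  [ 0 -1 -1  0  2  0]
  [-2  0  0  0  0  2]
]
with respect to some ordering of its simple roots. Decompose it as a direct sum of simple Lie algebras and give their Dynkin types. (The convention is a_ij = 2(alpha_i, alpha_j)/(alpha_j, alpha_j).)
The diagram associated to this matrix has two connected components: the simple roots {alpha_1, alpha_6} form a chain of 2 nodes with a double edge at one end; the terminal node there is the unique short simple root (B_2), and {alpha_2, alpha_3, alpha_4, alpha_5} form a chain of 4 nodes with a double edge at one end; the terminal node there is the unique long simple root (C_4). A semisimple Lie algebra decomposes uniquely as the direct sum of simple ideals, one per connected component of its Dynkin diagram, so g ≅ B_2 ⊕ C_4 (dimension 10 + 36 = 46).

type B_2 ⊕ type C_4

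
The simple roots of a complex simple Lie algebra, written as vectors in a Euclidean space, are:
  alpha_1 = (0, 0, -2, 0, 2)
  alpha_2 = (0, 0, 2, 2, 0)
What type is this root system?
Compute the Cartan integers a_ij = 2(alpha_i, alpha_j)/(alpha_j, alpha_j); the resulting 2x2 Cartan matrix is
[[2, -1], [-1, 2]].
All simple roots have the same length, so the diagram is simply laced. The associated Dynkin diagram is a chain of 2 nodes with single edges (A_2), so the type is A_2 (the algebra sl(3)).

A_2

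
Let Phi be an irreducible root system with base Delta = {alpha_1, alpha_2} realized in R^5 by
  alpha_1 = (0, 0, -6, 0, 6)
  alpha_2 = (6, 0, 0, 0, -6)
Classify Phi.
Compute the Cartan integers a_ij = 2(alpha_i, alpha_j)/(alpha_j, alpha_j); the resulting 2x2 Cartan matrix is
[[2, -1], [-1, 2]].
All simple roots have the same length, so the diagram is simply laced. The associated Dynkin diagram is a chain of 2 nodes with single edges (A_2), so the type is A_2 (the algebra sl(3)).

A2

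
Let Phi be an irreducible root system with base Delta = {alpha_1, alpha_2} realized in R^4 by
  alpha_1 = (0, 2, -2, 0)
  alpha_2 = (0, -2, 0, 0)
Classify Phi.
B2

Compute the Cartan integers a_ij = 2(alpha_i, alpha_j)/(alpha_j, alpha_j); the resulting 2x2 Cartan matrix is
[[2, -2], [-1, 2]].
The roots have two lengths (squared-length ratio 2:1); the short ones are alpha_{2}. The associated Dynkin diagram is a chain of 2 nodes with a double edge at one end; the terminal node there is the unique short simple root (B_2), so the type is B_2 (the algebra so(5)).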